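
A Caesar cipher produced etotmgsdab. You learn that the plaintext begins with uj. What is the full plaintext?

From the crib: e(4)−u(20)=-16≡10, so the shift is 10.
Subtract 10 from each ciphertext letter:
e(4): 4−10=-6≡20 → u
t(19): 19−10=9 → j
o(14): 14−10=4 → e
t(19): 19−10=9 → j
m(12): 12−10=2 → c
g(6): 6−10=-4≡22 → w
s(18): 18−10=8 → i
d(3): 3−10=-7≡19 → t
a(0): 0−10=-10≡16 → q
b(1): 1−10=-9≡17 → r

ujejcwitqr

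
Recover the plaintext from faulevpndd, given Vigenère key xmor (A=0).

ioguhjbwgr

Repeat the key across the ciphertext: xmorxmorxm
f(5)−x(23): -18≡8 → i
a(0)−m(12): -12≡14 → o
u(20)−o(14): 6 → g
l(11)−r(17): -6≡20 → u
e(4)−x(23): -19≡7 → h
v(21)−m(12): 9 → j
p(15)−o(14): 1 → b
n(13)−r(17): -4≡22 → w
d(3)−x(23): -20≡6 → g
d(3)−m(12): -9≡17 → r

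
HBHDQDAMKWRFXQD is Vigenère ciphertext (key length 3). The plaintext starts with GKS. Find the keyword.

Subtract each crib letter from the matching ciphertext letter (mod 26):
H(7)−G(6)=1 → B
B(1)−K(10)=-9≡17 → R
H(7)−S(18)=-11≡15 → P

BRP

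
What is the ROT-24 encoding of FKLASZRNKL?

F(5): 5+24=29≡3 → D
K(10): 10+24=34≡8 → I
L(11): 11+24=35≡9 → J
A(0): 0+24=24 → Y
S(18): 18+24=42≡16 → Q
Z(25): 25+24=49≡23 → X
R(17): 17+24=41≡15 → P
N(13): 13+24=37≡11 → L
K(10): 10+24=34≡8 → I
L(11): 11+24=35≡9 → J

DIJYQXPLIJ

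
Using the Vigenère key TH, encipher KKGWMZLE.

DRZDFGEL

Repeat the key across the message: THTHTHTH
K(10)+T(19): 29≡3 → D
K(10)+H(7): 17 → R
G(6)+T(19): 25 → Z
W(22)+H(7): 29≡3 → D
M(12)+T(19): 31≡5 → F
Z(25)+H(7): 32≡6 → G
L(11)+T(19): 30≡4 → E
E(4)+H(7): 11 → L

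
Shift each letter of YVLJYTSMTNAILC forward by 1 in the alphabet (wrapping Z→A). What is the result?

ZWMKZUTNUOBJMD

Y(24): 24+1=25 → Z
V(21): 21+1=22 → W
L(11): 11+1=12 → M
J(9): 9+1=10 → K
Y(24): 24+1=25 → Z
T(19): 19+1=20 → U
S(18): 18+1=19 → T
M(12): 12+1=13 → N
T(19): 19+1=20 → U
N(13): 13+1=14 → O
A(0): 0+1=1 → B
I(8): 8+1=9 → J
L(11): 11+1=12 → M
C(2): 2+1=3 → D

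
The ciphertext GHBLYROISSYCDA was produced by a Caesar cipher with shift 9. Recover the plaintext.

XYSCPIFZJJPTUR

G(6): 6−9=-3≡23 → X
H(7): 7−9=-2≡24 → Y
B(1): 1−9=-8≡18 → S
L(11): 11−9=2 → C
Y(24): 24−9=15 → P
R(17): 17−9=8 → I
O(14): 14−9=5 → F
I(8): 8−9=-1≡25 → Z
S(18): 18−9=9 → J
S(18): 18−9=9 → J
Y(24): 24−9=15 → P
C(2): 2−9=-7≡19 → T
D(3): 3−9=-6≡20 → U
A(0): 0−9=-9≡17 → R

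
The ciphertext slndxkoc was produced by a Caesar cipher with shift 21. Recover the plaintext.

s(18): 18−21=-3≡23 → x
l(11): 11−21=-10≡16 → q
n(13): 13−21=-8≡18 → s
d(3): 3−21=-18≡8 → i
x(23): 23−21=2 → c
k(10): 10−21=-11≡15 → p
o(14): 14−21=-7≡19 → t
c(2): 2−21=-19≡7 → h

xqsicpth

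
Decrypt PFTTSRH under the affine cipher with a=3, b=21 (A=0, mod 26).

The inverse of 3 mod 26 is 9, since 3·9=27≡1. Apply D(y)=9·(y−21) mod 26:
P(15): 9·(15−21)=-54≡24 → Y
F(5): 9·(5−21)=-144≡12 → M
T(19): 9·(19−21)=-18≡8 → I
T(19): 9·(19−21)=-18≡8 → I
S(18): 9·(18−21)=-27≡25 → Z
R(17): 9·(17−21)=-36≡16 → Q
H(7): 9·(7−21)=-126≡4 → E

YMIIZQE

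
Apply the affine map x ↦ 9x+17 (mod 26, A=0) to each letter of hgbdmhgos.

ctasvctnx

h(7): 9·7+17=80≡2 → c
g(6): 9·6+17=71≡19 → t
b(1): 9·1+17=26≡0 → a
d(3): 9·3+17=44≡18 → s
m(12): 9·12+17=125≡21 → v
h(7): 9·7+17=80≡2 → c
g(6): 9·6+17=71≡19 → t
o(14): 9·14+17=143≡13 → n
s(18): 9·18+17=179≡23 → x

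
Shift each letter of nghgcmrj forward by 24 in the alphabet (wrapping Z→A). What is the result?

lefeakph

n(13): 13+24=37≡11 → l
g(6): 6+24=30≡4 → e
h(7): 7+24=31≡5 → f
g(6): 6+24=30≡4 → e
c(2): 2+24=26≡0 → a
m(12): 12+24=36≡10 → k
r(17): 17+24=41≡15 → p
j(9): 9+24=33≡7 → h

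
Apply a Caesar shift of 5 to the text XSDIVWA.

X(23): 23+5=28≡2 → C
S(18): 18+5=23 → X
D(3): 3+5=8 → I
I(8): 8+5=13 → N
V(21): 21+5=26≡0 → A
W(22): 22+5=27≡1 → B
A(0): 0+5=5 → F

CXINABF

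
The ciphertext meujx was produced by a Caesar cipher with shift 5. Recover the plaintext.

m(12): 12−5=7 → h
e(4): 4−5=-1≡25 → z
u(20): 20−5=15 → p
j(9): 9−5=4 → e
x(23): 23−5=18 → s

hzpes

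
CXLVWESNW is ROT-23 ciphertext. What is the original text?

FAOYZHVQZ

C(2): 2−23=-21≡5 → F
X(23): 23−23=0 → A
L(11): 11−23=-12≡14 → O
V(21): 21−23=-2≡24 → Y
W(22): 22−23=-1≡25 → Z
E(4): 4−23=-19≡7 → H
S(18): 18−23=-5≡21 → V
N(13): 13−23=-10≡16 → Q
W(22): 22−23=-1≡25 → Z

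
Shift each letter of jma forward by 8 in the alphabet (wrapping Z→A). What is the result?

rui

j(9): 9+8=17 → r
m(12): 12+8=20 → u
a(0): 0+8=8 → i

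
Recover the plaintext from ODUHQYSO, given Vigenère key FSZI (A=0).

JLVZLGTG

Repeat the key across the ciphertext: FSZIFSZI
O(14)−F(5): 9 → J
D(3)−S(18): -15≡11 → L
U(20)−Z(25): -5≡21 → V
H(7)−I(8): -1≡25 → Z
Q(16)−F(5): 11 → L
Y(24)−S(18): 6 → G
S(18)−Z(25): -7≡19 → T
O(14)−I(8): 6 → G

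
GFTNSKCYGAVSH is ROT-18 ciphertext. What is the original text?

ONBVASKGOIDAP

G(6): 6−18=-12≡14 → O
F(5): 5−18=-13≡13 → N
T(19): 19−18=1 → B
N(13): 13−18=-5≡21 → V
S(18): 18−18=0 → A
K(10): 10−18=-8≡18 → S
C(2): 2−18=-16≡10 → K
Y(24): 24−18=6 → G
G(6): 6−18=-12≡14 → O
A(0): 0−18=-18≡8 → I
V(21): 21−18=3 → D
S(18): 18−18=0 → A
H(7): 7−18=-11≡15 → P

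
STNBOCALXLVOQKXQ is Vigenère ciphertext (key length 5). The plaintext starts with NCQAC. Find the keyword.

FRXBM

Subtract each crib letter from the matching ciphertext letter (mod 26):
S(18)−N(13)=5 → F
T(19)−C(2)=17 → R
N(13)−Q(16)=-3≡23 → X
B(1)−A(0)=1 → B
O(14)−C(2)=12 → M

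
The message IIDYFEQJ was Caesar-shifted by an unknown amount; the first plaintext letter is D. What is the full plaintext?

DDYTAZLE

From the crib: I(8)−D(3)=5, so the shift is 5.
Subtract 5 from each ciphertext letter:
I(8): 8−5=3 → D
I(8): 8−5=3 → D
D(3): 3−5=-2≡24 → Y
Y(24): 24−5=19 → T
F(5): 5−5=0 → A
E(4): 4−5=-1≡25 → Z
Q(16): 16−5=11 → L
J(9): 9−5=4 → E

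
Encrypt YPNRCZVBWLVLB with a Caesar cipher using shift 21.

Y(24): 24+21=45≡19 → T
P(15): 15+21=36≡10 → K
N(13): 13+21=34≡8 → I
R(17): 17+21=38≡12 → M
C(2): 2+21=23 → X
Z(25): 25+21=46≡20 → U
V(21): 21+21=42≡16 → Q
B(1): 1+21=22 → W
W(22): 22+21=43≡17 → R
L(11): 11+21=32≡6 → G
V(21): 21+21=42≡16 → Q
L(11): 11+21=32≡6 → G
B(1): 1+21=22 → W

TKIMXUQWRGQGW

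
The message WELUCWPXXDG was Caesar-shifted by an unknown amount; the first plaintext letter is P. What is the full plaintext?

PXENVPIQQWZ

From the crib: W(22)−P(15)=7, so the shift is 7.
Subtract 7 from each ciphertext letter:
W(22): 22−7=15 → P
E(4): 4−7=-3≡23 → X
L(11): 11−7=4 → E
U(20): 20−7=13 → N
C(2): 2−7=-5≡21 → V
W(22): 22−7=15 → P
P(15): 15−7=8 → I
X(23): 23−7=16 → Q
X(23): 23−7=16 → Q
D(3): 3−7=-4≡22 → W
G(6): 6−7=-1≡25 → Z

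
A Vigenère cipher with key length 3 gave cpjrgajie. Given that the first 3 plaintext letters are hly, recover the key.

Subtract each crib letter from the matching ciphertext letter (mod 26):
c(2)−h(7)=-5≡21 → v
p(15)−l(11)=4 → e
j(9)−y(24)=-15≡11 → l

vel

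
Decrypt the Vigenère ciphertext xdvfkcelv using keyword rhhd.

gwoctvxie

Repeat the key across the ciphertext: rhhdrhhdr
x(23)−r(17): 6 → g
d(3)−h(7): -4≡22 → w
v(21)−h(7): 14 → o
f(5)−d(3): 2 → c
k(10)−r(17): -7≡19 → t
c(2)−h(7): -5≡21 → v
e(4)−h(7): -3≡23 → x
l(11)−d(3): 8 → i
v(21)−r(17): 4 → e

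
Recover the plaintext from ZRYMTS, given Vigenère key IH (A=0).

RKQFLL

Repeat the key across the ciphertext: IHIHIH
Z(25)−I(8): 17 → R
R(17)−H(7): 10 → K
Y(24)−I(8): 16 → Q
M(12)−H(7): 5 → F
T(19)−I(8): 11 → L
S(18)−H(7): 11 → L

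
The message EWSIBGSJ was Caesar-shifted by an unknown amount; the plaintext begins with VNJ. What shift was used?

From the crib: E(4)−V(21)=-17≡9, so the shift is 9.

9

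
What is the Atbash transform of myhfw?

m(12) → n(13)
y(24) → b(1)
h(7) → s(18)
f(5) → u(20)
w(22) → d(3)

nbsud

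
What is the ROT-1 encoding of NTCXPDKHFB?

N(13): 13+1=14 → O
T(19): 19+1=20 → U
C(2): 2+1=3 → D
X(23): 23+1=24 → Y
P(15): 15+1=16 → Q
D(3): 3+1=4 → E
K(10): 10+1=11 → L
H(7): 7+1=8 → I
F(5): 5+1=6 → G
B(1): 1+1=2 → C

OUDYQELIGC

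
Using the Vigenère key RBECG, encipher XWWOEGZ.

OXAQKXA

Repeat the key across the message: RBECGRB
X(23)+R(17): 40≡14 → O
W(22)+B(1): 23 → X
W(22)+E(4): 26≡0 → A
O(14)+C(2): 16 → Q
E(4)+G(6): 10 → K
G(6)+R(17): 23 → X
Z(25)+B(1): 26≡0 → A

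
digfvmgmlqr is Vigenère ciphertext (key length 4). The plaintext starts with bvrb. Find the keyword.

Subtract each crib letter from the matching ciphertext letter (mod 26):
d(3)−b(1)=2 → c
i(8)−v(21)=-13≡13 → n
g(6)−r(17)=-11≡15 → p
f(5)−b(1)=4 → e

cnpe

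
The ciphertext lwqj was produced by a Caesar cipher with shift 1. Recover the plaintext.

l(11): 11−1=10 → k
w(22): 22−1=21 → v
q(16): 16−1=15 → p
j(9): 9−1=8 → i

kvpi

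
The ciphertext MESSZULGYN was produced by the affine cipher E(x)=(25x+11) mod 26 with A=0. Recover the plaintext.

ZHTTMRAFNY

The inverse of 25 mod 26 is 25, since 25·25=625≡1. Apply D(y)=25·(y−11) mod 26:
M(12): 25·(12−11)=25 → Z
E(4): 25·(4−11)=-175≡7 → H
S(18): 25·(18−11)=175≡19 → T
S(18): 25·(18−11)=175≡19 → T
Z(25): 25·(25−11)=350≡12 → M
U(20): 25·(20−11)=225≡17 → R
L(11): 25·(11−11)=0 → A
G(6): 25·(6−11)=-125≡5 → F
Y(24): 25·(24−11)=325≡13 → N
N(13): 25·(13−11)=50≡24 → Y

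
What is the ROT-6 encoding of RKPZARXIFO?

R(17): 17+6=23 → X
K(10): 10+6=16 → Q
P(15): 15+6=21 → V
Z(25): 25+6=31≡5 → F
A(0): 0+6=6 → G
R(17): 17+6=23 → X
X(23): 23+6=29≡3 → D
I(8): 8+6=14 → O
F(5): 5+6=11 → L
O(14): 14+6=20 → U

XQVFGXDOLU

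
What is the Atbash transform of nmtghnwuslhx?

mngtsmdfhosc

n(13) → m(12)
m(12) → n(13)
t(19) → g(6)
g(6) → t(19)
h(7) → s(18)
n(13) → m(12)
w(22) → d(3)
u(20) → f(5)
s(18) → h(7)
l(11) → o(14)
h(7) → s(18)
x(23) → c(2)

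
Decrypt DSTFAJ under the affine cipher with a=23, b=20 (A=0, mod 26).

The inverse of 23 mod 26 is 17, since 23·17=391≡1. Apply D(y)=17·(y−20) mod 26:
D(3): 17·(3−20)=-289≡23 → X
S(18): 17·(18−20)=-34≡18 → S
T(19): 17·(19−20)=-17≡9 → J
F(5): 17·(5−20)=-255≡5 → F
A(0): 17·(0−20)=-340≡24 → Y
J(9): 17·(9−20)=-187≡21 → V

XSJFYV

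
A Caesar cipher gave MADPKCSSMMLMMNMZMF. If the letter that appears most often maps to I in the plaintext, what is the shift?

The most frequent ciphertext letter is M (appears 7 times).
M is position 12; I is position 8.
Shift = 4.

4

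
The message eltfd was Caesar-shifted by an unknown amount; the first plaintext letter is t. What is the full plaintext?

taius

From the crib: e(4)−t(19)=-15≡11, so the shift is 11.
Subtract 11 from each ciphertext letter:
e(4): 4−11=-7≡19 → t
l(11): 11−11=0 → a
t(19): 19−11=8 → i
f(5): 5−11=-6≡20 → u
d(3): 3−11=-8≡18 → s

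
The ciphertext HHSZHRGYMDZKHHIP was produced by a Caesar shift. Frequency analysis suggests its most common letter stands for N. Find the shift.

The most frequent ciphertext letter is H (appears 5 times).
H is position 7; N is position 13.
Shift = -6≡20.

20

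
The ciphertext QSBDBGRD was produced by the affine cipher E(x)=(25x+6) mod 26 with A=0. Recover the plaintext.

QOFDFAPD

The inverse of 25 mod 26 is 25, since 25·25=625≡1. Apply D(y)=25·(y−6) mod 26:
Q(16): 25·(16−6)=250≡16 → Q
S(18): 25·(18−6)=300≡14 → O
B(1): 25·(1−6)=-125≡5 → F
D(3): 25·(3−6)=-75≡3 → D
B(1): 25·(1−6)=-125≡5 → F
G(6): 25·(6−6)=0 → A
R(17): 25·(17−6)=275≡15 → P
D(3): 25·(3−6)=-75≡3 → D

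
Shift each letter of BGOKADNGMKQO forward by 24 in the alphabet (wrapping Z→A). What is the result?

B(1): 1+24=25 → Z
G(6): 6+24=30≡4 → E
O(14): 14+24=38≡12 → M
K(10): 10+24=34≡8 → I
A(0): 0+24=24 → Y
D(3): 3+24=27≡1 → B
N(13): 13+24=37≡11 → L
G(6): 6+24=30≡4 → E
M(12): 12+24=36≡10 → K
K(10): 10+24=34≡8 → I
Q(16): 16+24=40≡14 → O
O(14): 14+24=38≡12 → M

ZEMIYBLEKIOM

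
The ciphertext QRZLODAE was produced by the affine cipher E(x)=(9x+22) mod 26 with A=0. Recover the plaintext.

ILJTCVMY

The inverse of 9 mod 26 is 3, since 9·3=27≡1. Apply D(y)=3·(y−22) mod 26:
Q(16): 3·(16−22)=-18≡8 → I
R(17): 3·(17−22)=-15≡11 → L
Z(25): 3·(25−22)=9 → J
L(11): 3·(11−22)=-33≡19 → T
O(14): 3·(14−22)=-24≡2 → C
D(3): 3·(3−22)=-57≡21 → V
A(0): 3·(0−22)=-66≡12 → M
E(4): 3·(4−22)=-54≡24 → Y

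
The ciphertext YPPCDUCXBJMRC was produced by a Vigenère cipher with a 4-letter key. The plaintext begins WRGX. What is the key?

CYJF

Subtract each crib letter from the matching ciphertext letter (mod 26):
Y(24)−W(22)=2 → C
P(15)−R(17)=-2≡24 → Y
P(15)−G(6)=9 → J
C(2)−X(23)=-21≡5 → F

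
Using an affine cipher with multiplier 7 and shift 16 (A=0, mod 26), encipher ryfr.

fczf

r(17): 7·17+16=135≡5 → f
y(24): 7·24+16=184≡2 → c
f(5): 7·5+16=51≡25 → z
r(17): 7·17+16=135≡5 → f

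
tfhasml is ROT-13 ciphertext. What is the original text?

gsunfzy

t(19): 19−13=6 → g
f(5): 5−13=-8≡18 → s
h(7): 7−13=-6≡20 → u
a(0): 0−13=-13≡13 → n
s(18): 18−13=5 → f
m(12): 12−13=-1≡25 → z
l(11): 11−13=-2≡24 → y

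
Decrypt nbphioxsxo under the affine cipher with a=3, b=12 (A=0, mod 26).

jfbhqsvcvs

The inverse of 3 mod 26 is 9, since 3·9=27≡1. Apply D(y)=9·(y−12) mod 26:
n(13): 9·(13−12)=9 → j
b(1): 9·(1−12)=-99≡5 → f
p(15): 9·(15−12)=27≡1 → b
h(7): 9·(7−12)=-45≡7 → h
i(8): 9·(8−12)=-36≡16 → q
o(14): 9·(14−12)=18 → s
x(23): 9·(23−12)=99≡21 → v
s(18): 9·(18−12)=54≡2 → c
x(23): 9·(23−12)=99≡21 → v
o(14): 9·(14−12)=18 → s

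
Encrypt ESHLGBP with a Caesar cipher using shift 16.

UIXBWRF

E(4): 4+16=20 → U
S(18): 18+16=34≡8 → I
H(7): 7+16=23 → X
L(11): 11+16=27≡1 → B
G(6): 6+16=22 → W
B(1): 1+16=17 → R
P(15): 15+16=31≡5 → F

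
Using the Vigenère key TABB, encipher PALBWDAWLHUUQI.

IAMCPDBXEHVVJI

Repeat the key across the message: TABBTABBTABBTA
P(15)+T(19): 34≡8 → I
A(0)+A(0): 0 → A
L(11)+B(1): 12 → M
B(1)+B(1): 2 → C
W(22)+T(19): 41≡15 → P
D(3)+A(0): 3 → D
A(0)+B(1): 1 → B
W(22)+B(1): 23 → X
L(11)+T(19): 30≡4 → E
H(7)+A(0): 7 → H
U(20)+B(1): 21 → V
U(20)+B(1): 21 → V
Q(16)+T(19): 35≡9 → J
I(8)+A(0): 8 → I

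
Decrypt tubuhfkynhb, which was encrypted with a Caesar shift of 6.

t(19): 19−6=13 → n
u(20): 20−6=14 → o
b(1): 1−6=-5≡21 → v
u(20): 20−6=14 → o
h(7): 7−6=1 → b
f(5): 5−6=-1≡25 → z
k(10): 10−6=4 → e
y(24): 24−6=18 → s
n(13): 13−6=7 → h
h(7): 7−6=1 → b
b(1): 1−6=-5≡21 → v

novobzeshbv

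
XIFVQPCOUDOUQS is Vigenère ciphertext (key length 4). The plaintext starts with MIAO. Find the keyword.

LAFH

Subtract each crib letter from the matching ciphertext letter (mod 26):
X(23)−M(12)=11 → L
I(8)−I(8)=0 → A
F(5)−A(0)=5 → F
V(21)−O(14)=7 → H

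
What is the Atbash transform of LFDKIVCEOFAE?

OUWPREXVLUZV

L(11) → O(14)
F(5) → U(20)
D(3) → W(22)
K(10) → P(15)
I(8) → R(17)
V(21) → E(4)
C(2) → X(23)
E(4) → V(21)
O(14) → L(11)
F(5) → U(20)
A(0) → Z(25)
E(4) → V(21)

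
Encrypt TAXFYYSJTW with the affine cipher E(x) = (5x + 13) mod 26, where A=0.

T(19): 5·19+13=108≡4 → E
A(0): 5·0+13=13 → N
X(23): 5·23+13=128≡24 → Y
F(5): 5·5+13=38≡12 → M
Y(24): 5·24+13=133≡3 → D
Y(24): 5·24+13=133≡3 → D
S(18): 5·18+13=103≡25 → Z
J(9): 5·9+13=58≡6 → G
T(19): 5·19+13=108≡4 → E
W(22): 5·22+13=123≡19 → T

ENYMDDZGET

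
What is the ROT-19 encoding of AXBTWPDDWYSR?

TQUMPIWWPRLK

A(0): 0+19=19 → T
X(23): 23+19=42≡16 → Q
B(1): 1+19=20 → U
T(19): 19+19=38≡12 → M
W(22): 22+19=41≡15 → P
P(15): 15+19=34≡8 → I
D(3): 3+19=22 → W
D(3): 3+19=22 → W
W(22): 22+19=41≡15 → P
Y(24): 24+19=43≡17 → R
S(18): 18+19=37≡11 → L
R(17): 17+19=36≡10 → K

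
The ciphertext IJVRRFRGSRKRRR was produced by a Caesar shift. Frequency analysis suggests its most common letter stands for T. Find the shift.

The most frequent ciphertext letter is R (appears 7 times).
R is position 17; T is position 19.
Shift = -2≡24.

24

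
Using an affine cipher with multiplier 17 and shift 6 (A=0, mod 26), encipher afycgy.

a(0): 17·0+6=6 → g
f(5): 17·5+6=91≡13 → n
y(24): 17·24+6=414≡24 → y
c(2): 17·2+6=40≡14 → o
g(6): 17·6+6=108≡4 → e
y(24): 17·24+6=414≡24 → y

gnyoey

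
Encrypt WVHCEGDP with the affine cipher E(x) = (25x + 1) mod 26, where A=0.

W(22): 25·22+1=551≡5 → F
V(21): 25·21+1=526≡6 → G
H(7): 25·7+1=176≡20 → U
C(2): 25·2+1=51≡25 → Z
E(4): 25·4+1=101≡23 → X
G(6): 25·6+1=151≡21 → V
D(3): 25·3+1=76≡24 → Y
P(15): 25·15+1=376≡12 → M

FGUZXVYM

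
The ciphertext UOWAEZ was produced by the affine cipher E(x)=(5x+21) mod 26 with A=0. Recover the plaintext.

The inverse of 5 mod 26 is 21, since 5·21=105≡1. Apply D(y)=21·(y−21) mod 26:
U(20): 21·(20−21)=-21≡5 → F
O(14): 21·(14−21)=-147≡9 → J
W(22): 21·(22−21)=21 → V
A(0): 21·(0−21)=-441≡1 → B
E(4): 21·(4−21)=-357≡7 → H
Z(25): 21·(25−21)=84≡6 → G

FJVBHG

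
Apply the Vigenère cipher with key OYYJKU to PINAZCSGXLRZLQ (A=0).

DGLJJWGEVUBTZO

Repeat the key across the message: OYYJKUOYYJKUOY
P(15)+O(14): 29≡3 → D
I(8)+Y(24): 32≡6 → G
N(13)+Y(24): 37≡11 → L
A(0)+J(9): 9 → J
Z(25)+K(10): 35≡9 → J
C(2)+U(20): 22 → W
S(18)+O(14): 32≡6 → G
G(6)+Y(24): 30≡4 → E
X(23)+Y(24): 47≡21 → V
L(11)+J(9): 20 → U
R(17)+K(10): 27≡1 → B
Z(25)+U(20): 45≡19 → T
L(11)+O(14): 25 → Z
Q(16)+Y(24): 40≡14 → O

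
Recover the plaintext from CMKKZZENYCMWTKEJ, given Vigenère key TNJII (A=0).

JZBCRGREQUTJKCWQ

Repeat the key across the ciphertext: TNJIITNJIITNJIIT
C(2)−T(19): -17≡9 → J
M(12)−N(13): -1≡25 → Z
K(10)−J(9): 1 → B
K(10)−I(8): 2 → C
Z(25)−I(8): 17 → R
Z(25)−T(19): 6 → G
E(4)−N(13): -9≡17 → R
N(13)−J(9): 4 → E
Y(24)−I(8): 16 → Q
C(2)−I(8): -6≡20 → U
M(12)−T(19): -7≡19 → T
W(22)−N(13): 9 → J
T(19)−J(9): 10 → K
K(10)−I(8): 2 → C
E(4)−I(8): -4≡22 → W
J(9)−T(19): -10≡16 → Q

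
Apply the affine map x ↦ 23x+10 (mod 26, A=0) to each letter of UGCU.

CSEC

U(20): 23·20+10=470≡2 → C
G(6): 23·6+10=148≡18 → S
C(2): 23·2+10=56≡4 → E
U(20): 23·20+10=470≡2 → C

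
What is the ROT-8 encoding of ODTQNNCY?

WLBYVVKG

O(14): 14+8=22 → W
D(3): 3+8=11 → L
T(19): 19+8=27≡1 → B
Q(16): 16+8=24 → Y
N(13): 13+8=21 → V
N(13): 13+8=21 → V
C(2): 2+8=10 → K
Y(24): 24+8=32≡6 → G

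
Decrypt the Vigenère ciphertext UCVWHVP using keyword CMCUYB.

SQTCJUN

Repeat the key across the ciphertext: CMCUYBC
U(20)−C(2): 18 → S
C(2)−M(12): -10≡16 → Q
V(21)−C(2): 19 → T
W(22)−U(20): 2 → C
H(7)−Y(24): -17≡9 → J
V(21)−B(1): 20 → U
P(15)−C(2): 13 → N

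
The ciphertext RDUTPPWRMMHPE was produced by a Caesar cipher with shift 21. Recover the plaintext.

WIZYUUBWRRMUJ

R(17): 17−21=-4≡22 → W
D(3): 3−21=-18≡8 → I
U(20): 20−21=-1≡25 → Z
T(19): 19−21=-2≡24 → Y
P(15): 15−21=-6≡20 → U
P(15): 15−21=-6≡20 → U
W(22): 22−21=1 → B
R(17): 17−21=-4≡22 → W
M(12): 12−21=-9≡17 → R
M(12): 12−21=-9≡17 → R
H(7): 7−21=-14≡12 → M
P(15): 15−21=-6≡20 → U
E(4): 4−21=-17≡9 → J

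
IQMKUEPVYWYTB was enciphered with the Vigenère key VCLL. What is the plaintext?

Repeat the key across the ciphertext: VCLLVCLLVCLLV
I(8)−V(21): -13≡13 → N
Q(16)−C(2): 14 → O
M(12)−L(11): 1 → B
K(10)−L(11): -1≡25 → Z
U(20)−V(21): -1≡25 → Z
E(4)−C(2): 2 → C
P(15)−L(11): 4 → E
V(21)−L(11): 10 → K
Y(24)−V(21): 3 → D
W(22)−C(2): 20 → U
Y(24)−L(11): 13 → N
T(19)−L(11): 8 → I
B(1)−V(21): -20≡6 → G

NOBZZCEKDUNIG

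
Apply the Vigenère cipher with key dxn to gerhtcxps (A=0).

jbekqpamf

Repeat the key across the message: dxndxndxn
g(6)+d(3): 9 → j
e(4)+x(23): 27≡1 → b
r(17)+n(13): 30≡4 → e
h(7)+d(3): 10 → k
t(19)+x(23): 42≡16 → q
c(2)+n(13): 15 → p
x(23)+d(3): 26≡0 → a
p(15)+x(23): 38≡12 → m
s(18)+n(13): 31≡5 → f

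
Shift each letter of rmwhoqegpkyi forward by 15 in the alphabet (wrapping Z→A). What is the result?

r(17): 17+15=32≡6 → g
m(12): 12+15=27≡1 → b
w(22): 22+15=37≡11 → l
h(7): 7+15=22 → w
o(14): 14+15=29≡3 → d
q(16): 16+15=31≡5 → f
e(4): 4+15=19 → t
g(6): 6+15=21 → v
p(15): 15+15=30≡4 → e
k(10): 10+15=25 → z
y(24): 24+15=39≡13 → n
i(8): 8+15=23 → x

gblwdftveznx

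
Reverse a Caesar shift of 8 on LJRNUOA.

DBJFMGS

L(11): 11−8=3 → D
J(9): 9−8=1 → B
R(17): 17−8=9 → J
N(13): 13−8=5 → F
U(20): 20−8=12 → M
O(14): 14−8=6 → G
A(0): 0−8=-8≡18 → S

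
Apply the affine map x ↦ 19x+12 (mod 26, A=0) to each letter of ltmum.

njgcg

l(11): 19·11+12=221≡13 → n
t(19): 19·19+12=373≡9 → j
m(12): 19·12+12=240≡6 → g
u(20): 19·20+12=392≡2 → c
m(12): 19·12+12=240≡6 → g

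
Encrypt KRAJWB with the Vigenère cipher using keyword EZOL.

OQOUAA

Repeat the key across the message: EZOLEZ
K(10)+E(4): 14 → O
R(17)+Z(25): 42≡16 → Q
A(0)+O(14): 14 → O
J(9)+L(11): 20 → U
W(22)+E(4): 26≡0 → A
B(1)+Z(25): 26≡0 → A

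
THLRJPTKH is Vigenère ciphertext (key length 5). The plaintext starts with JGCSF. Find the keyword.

KBJZE

Subtract each crib letter from the matching ciphertext letter (mod 26):
T(19)−J(9)=10 → K
H(7)−G(6)=1 → B
L(11)−C(2)=9 → J
R(17)−S(18)=-1≡25 → Z
J(9)−F(5)=4 → E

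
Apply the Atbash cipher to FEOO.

UVLL

F(5) → U(20)
E(4) → V(21)
O(14) → L(11)
O(14) → L(11)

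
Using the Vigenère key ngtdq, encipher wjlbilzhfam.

jpeeyyfaiqz

Repeat the key across the message: ngtdqngtdqn
w(22)+n(13): 35≡9 → j
j(9)+g(6): 15 → p
l(11)+t(19): 30≡4 → e
b(1)+d(3): 4 → e
i(8)+q(16): 24 → y
l(11)+n(13): 24 → y
z(25)+g(6): 31≡5 → f
h(7)+t(19): 26≡0 → a
f(5)+d(3): 8 → i
a(0)+q(16): 16 → q
m(12)+n(13): 25 → z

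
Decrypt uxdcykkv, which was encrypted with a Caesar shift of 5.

psyxtffq

u(20): 20−5=15 → p
x(23): 23−5=18 → s
d(3): 3−5=-2≡24 → y
c(2): 2−5=-3≡23 → x
y(24): 24−5=19 → t
k(10): 10−5=5 → f
k(10): 10−5=5 → f
v(21): 21−5=16 → q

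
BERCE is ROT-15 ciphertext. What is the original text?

B(1): 1−15=-14≡12 → M
E(4): 4−15=-11≡15 → P
R(17): 17−15=2 → C
C(2): 2−15=-13≡13 → N
E(4): 4−15=-11≡15 → P

MPCNP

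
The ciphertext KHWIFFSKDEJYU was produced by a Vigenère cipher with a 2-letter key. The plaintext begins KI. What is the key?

Subtract each crib letter from the matching ciphertext letter (mod 26):
K(10)−K(10)=0 → A
H(7)−I(8)=-1≡25 → Z

AZ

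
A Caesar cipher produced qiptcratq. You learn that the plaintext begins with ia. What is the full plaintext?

iahlujsli

From the crib: q(16)−i(8)=8, so the shift is 8.
Subtract 8 from each ciphertext letter:
q(16): 16−8=8 → i
i(8): 8−8=0 → a
p(15): 15−8=7 → h
t(19): 19−8=11 → l
c(2): 2−8=-6≡20 → u
r(17): 17−8=9 → j
a(0): 0−8=-8≡18 → s
t(19): 19−8=11 → l
q(16): 16−8=8 → i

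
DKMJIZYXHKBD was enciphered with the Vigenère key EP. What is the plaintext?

Repeat the key across the ciphertext: EPEPEPEPEPEP
D(3)−E(4): -1≡25 → Z
K(10)−P(15): -5≡21 → V
M(12)−E(4): 8 → I
J(9)−P(15): -6≡20 → U
I(8)−E(4): 4 → E
Z(25)−P(15): 10 → K
Y(24)−E(4): 20 → U
X(23)−P(15): 8 → I
H(7)−E(4): 3 → D
K(10)−P(15): -5≡21 → V
B(1)−E(4): -3≡23 → X
D(3)−P(15): -12≡14 → O

ZVIUEKUIDVXO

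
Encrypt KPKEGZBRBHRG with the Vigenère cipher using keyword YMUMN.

IBEQTXNLNUPS

Repeat the key across the message: YMUMNYMUMNYM
K(10)+Y(24): 34≡8 → I
P(15)+M(12): 27≡1 → B
K(10)+U(20): 30≡4 → E
E(4)+M(12): 16 → Q
G(6)+N(13): 19 → T
Z(25)+Y(24): 49≡23 → X
B(1)+M(12): 13 → N
R(17)+U(20): 37≡11 → L
B(1)+M(12): 13 → N
H(7)+N(13): 20 → U
R(17)+Y(24): 41≡15 → P
G(6)+M(12): 18 → S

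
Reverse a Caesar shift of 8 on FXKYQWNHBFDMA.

XPCQIOFZTXVES

F(5): 5−8=-3≡23 → X
X(23): 23−8=15 → P
K(10): 10−8=2 → C
Y(24): 24−8=16 → Q
Q(16): 16−8=8 → I
W(22): 22−8=14 → O
N(13): 13−8=5 → F
H(7): 7−8=-1≡25 → Z
B(1): 1−8=-7≡19 → T
F(5): 5−8=-3≡23 → X
D(3): 3−8=-5≡21 → V
M(12): 12−8=4 → E
A(0): 0−8=-8≡18 → S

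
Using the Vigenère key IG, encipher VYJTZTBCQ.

DERZHZJIY

Repeat the key across the message: IGIGIGIGI
V(21)+I(8): 29≡3 → D
Y(24)+G(6): 30≡4 → E
J(9)+I(8): 17 → R
T(19)+G(6): 25 → Z
Z(25)+I(8): 33≡7 → H
T(19)+G(6): 25 → Z
B(1)+I(8): 9 → J
C(2)+G(6): 8 → I
Q(16)+I(8): 24 → Y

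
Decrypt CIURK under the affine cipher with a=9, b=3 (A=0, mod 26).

The inverse of 9 mod 26 is 3, since 9·3=27≡1. Apply D(y)=3·(y−3) mod 26:
C(2): 3·(2−3)=-3≡23 → X
I(8): 3·(8−3)=15 → P
U(20): 3·(20−3)=51≡25 → Z
R(17): 3·(17−3)=42≡16 → Q
K(10): 3·(10−3)=21 → V

XPZQV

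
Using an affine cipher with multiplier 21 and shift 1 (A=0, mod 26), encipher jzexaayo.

ighqbblj

j(9): 21·9+1=190≡8 → i
z(25): 21·25+1=526≡6 → g
e(4): 21·4+1=85≡7 → h
x(23): 21·23+1=484≡16 → q
a(0): 21·0+1=1 → b
a(0): 21·0+1=1 → b
y(24): 21·24+1=505≡11 → l
o(14): 21·14+1=295≡9 → j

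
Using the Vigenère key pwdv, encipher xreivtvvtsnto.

mnhdkpyqioqod

Repeat the key across the message: pwdvpwdvpwdvp
x(23)+p(15): 38≡12 → m
r(17)+w(22): 39≡13 → n
e(4)+d(3): 7 → h
i(8)+v(21): 29≡3 → d
v(21)+p(15): 36≡10 → k
t(19)+w(22): 41≡15 → p
v(21)+d(3): 24 → y
v(21)+v(21): 42≡16 → q
t(19)+p(15): 34≡8 → i
s(18)+w(22): 40≡14 → o
n(13)+d(3): 16 → q
t(19)+v(21): 40≡14 → o
o(14)+p(15): 29≡3 → d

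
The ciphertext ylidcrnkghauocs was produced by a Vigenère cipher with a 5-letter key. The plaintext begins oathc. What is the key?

klpwa

Subtract each crib letter from the matching ciphertext letter (mod 26):
y(24)−o(14)=10 → k
l(11)−a(0)=11 → l
i(8)−t(19)=-11≡15 → p
d(3)−h(7)=-4≡22 → w
c(2)−c(2)=0 → a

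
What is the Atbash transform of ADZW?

ZWAD

A(0) → Z(25)
D(3) → W(22)
Z(25) → A(0)
W(22) → D(3)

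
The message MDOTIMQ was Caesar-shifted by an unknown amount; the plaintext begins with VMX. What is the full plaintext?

VMXCRVZ

From the crib: M(12)−V(21)=-9≡17, so the shift is 17.
Subtract 17 from each ciphertext letter:
M(12): 12−17=-5≡21 → V
D(3): 3−17=-14≡12 → M
O(14): 14−17=-3≡23 → X
T(19): 19−17=2 → C
I(8): 8−17=-9≡17 → R
M(12): 12−17=-5≡21 → V
Q(16): 16−17=-1≡25 → Z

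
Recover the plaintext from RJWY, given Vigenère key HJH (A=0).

Repeat the key across the ciphertext: HJHH
R(17)−H(7): 10 → K
J(9)−J(9): 0 → A
W(22)−H(7): 15 → P
Y(24)−H(7): 17 → R

KAPR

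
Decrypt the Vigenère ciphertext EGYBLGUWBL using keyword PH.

PZJUWZFPME

Repeat the key across the ciphertext: PHPHPHPHPH
E(4)−P(15): -11≡15 → P
G(6)−H(7): -1≡25 → Z
Y(24)−P(15): 9 → J
B(1)−H(7): -6≡20 → U
L(11)−P(15): -4≡22 → W
G(6)−H(7): -1≡25 → Z
U(20)−P(15): 5 → F
W(22)−H(7): 15 → P
B(1)−P(15): -14≡12 → M
L(11)−H(7): 4 → E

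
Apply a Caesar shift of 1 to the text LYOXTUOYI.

MZPYUVPZJ

L(11): 11+1=12 → M
Y(24): 24+1=25 → Z
O(14): 14+1=15 → P
X(23): 23+1=24 → Y
T(19): 19+1=20 → U
U(20): 20+1=21 → V
O(14): 14+1=15 → P
Y(24): 24+1=25 → Z
I(8): 8+1=9 → J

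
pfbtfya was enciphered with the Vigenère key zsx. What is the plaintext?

Repeat the key across the ciphertext: zsxzsxz
p(15)−z(25): -10≡16 → q
f(5)−s(18): -13≡13 → n
b(1)−x(23): -22≡4 → e
t(19)−z(25): -6≡20 → u
f(5)−s(18): -13≡13 → n
y(24)−x(23): 1 → b
a(0)−z(25): -25≡1 → b

qneunbb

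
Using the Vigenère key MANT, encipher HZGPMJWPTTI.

TZTIYJJIFTV

Repeat the key across the message: MANTMANTMAN
H(7)+M(12): 19 → T
Z(25)+A(0): 25 → Z
G(6)+N(13): 19 → T
P(15)+T(19): 34≡8 → I
M(12)+M(12): 24 → Y
J(9)+A(0): 9 → J
W(22)+N(13): 35≡9 → J
P(15)+T(19): 34≡8 → I
T(19)+M(12): 31≡5 → F
T(19)+A(0): 19 → T
I(8)+N(13): 21 → V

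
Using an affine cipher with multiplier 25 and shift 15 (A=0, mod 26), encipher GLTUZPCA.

JEWVQANP

G(6): 25·6+15=165≡9 → J
L(11): 25·11+15=290≡4 → E
T(19): 25·19+15=490≡22 → W
U(20): 25·20+15=515≡21 → V
Z(25): 25·25+15=640≡16 → Q
P(15): 25·15+15=390≡0 → A
C(2): 25·2+15=65≡13 → N
A(0): 25·0+15=15 → P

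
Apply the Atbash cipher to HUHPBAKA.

H(7) → S(18)
U(20) → F(5)
H(7) → S(18)
P(15) → K(10)
B(1) → Y(24)
A(0) → Z(25)
K(10) → P(15)
A(0) → Z(25)

SFSKYZPZ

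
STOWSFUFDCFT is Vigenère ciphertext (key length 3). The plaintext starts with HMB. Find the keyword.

LHN

Subtract each crib letter from the matching ciphertext letter (mod 26):
S(18)−H(7)=11 → L
T(19)−M(12)=7 → H
O(14)−B(1)=13 → N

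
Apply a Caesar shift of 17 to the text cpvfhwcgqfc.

tgmwyntxhwt

c(2): 2+17=19 → t
p(15): 15+17=32≡6 → g
v(21): 21+17=38≡12 → m
f(5): 5+17=22 → w
h(7): 7+17=24 → y
w(22): 22+17=39≡13 → n
c(2): 2+17=19 → t
g(6): 6+17=23 → x
q(16): 16+17=33≡7 → h
f(5): 5+17=22 → w
c(2): 2+17=19 → t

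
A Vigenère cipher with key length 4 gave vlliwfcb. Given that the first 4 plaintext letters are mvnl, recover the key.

Subtract each crib letter from the matching ciphertext letter (mod 26):
v(21)−m(12)=9 → j
l(11)−v(21)=-10≡16 → q
l(11)−n(13)=-2≡24 → y
i(8)−l(11)=-3≡23 → x

jqyx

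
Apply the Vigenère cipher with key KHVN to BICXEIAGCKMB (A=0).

Repeat the key across the message: KHVNKHVNKHVN
B(1)+K(10): 11 → L
I(8)+H(7): 15 → P
C(2)+V(21): 23 → X
X(23)+N(13): 36≡10 → K
E(4)+K(10): 14 → O
I(8)+H(7): 15 → P
A(0)+V(21): 21 → V
G(6)+N(13): 19 → T
C(2)+K(10): 12 → M
K(10)+H(7): 17 → R
M(12)+V(21): 33≡7 → H
B(1)+N(13): 14 → O

LPXKOPVTMRHO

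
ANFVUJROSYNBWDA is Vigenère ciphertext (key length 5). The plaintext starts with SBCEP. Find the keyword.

Subtract each crib letter from the matching ciphertext letter (mod 26):
A(0)−S(18)=-18≡8 → I
N(13)−B(1)=12 → M
F(5)−C(2)=3 → D
V(21)−E(4)=17 → R
U(20)−P(15)=5 → F

IMDRF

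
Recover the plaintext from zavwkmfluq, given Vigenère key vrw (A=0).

Repeat the key across the ciphertext: vrwvrwvrwv
z(25)−v(21): 4 → e
a(0)−r(17): -17≡9 → j
v(21)−w(22): -1≡25 → z
w(22)−v(21): 1 → b
k(10)−r(17): -7≡19 → t
m(12)−w(22): -10≡16 → q
f(5)−v(21): -16≡10 → k
l(11)−r(17): -6≡20 → u
u(20)−w(22): -2≡24 → y
q(16)−v(21): -5≡21 → v

ejzbtqkuyv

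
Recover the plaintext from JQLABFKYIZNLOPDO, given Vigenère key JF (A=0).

Repeat the key across the ciphertext: JFJFJFJFJFJFJFJF
J(9)−J(9): 0 → A
Q(16)−F(5): 11 → L
L(11)−J(9): 2 → C
A(0)−F(5): -5≡21 → V
B(1)−J(9): -8≡18 → S
F(5)−F(5): 0 → A
K(10)−J(9): 1 → B
Y(24)−F(5): 19 → T
I(8)−J(9): -1≡25 → Z
Z(25)−F(5): 20 → U
N(13)−J(9): 4 → E
L(11)−F(5): 6 → G
O(14)−J(9): 5 → F
P(15)−F(5): 10 → K
D(3)−J(9): -6≡20 → U
O(14)−F(5): 9 → J

ALCVSABTZUEGFKUJ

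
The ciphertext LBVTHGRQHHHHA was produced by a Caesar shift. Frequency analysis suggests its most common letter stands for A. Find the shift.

The most frequent ciphertext letter is H (appears 5 times).
H is position 7; A is position 0.
Shift = 7.

7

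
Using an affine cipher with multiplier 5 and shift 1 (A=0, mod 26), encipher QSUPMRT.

DNXYJIS

Q(16): 5·16+1=81≡3 → D
S(18): 5·18+1=91≡13 → N
U(20): 5·20+1=101≡23 → X
P(15): 5·15+1=76≡24 → Y
M(12): 5·12+1=61≡9 → J
R(17): 5·17+1=86≡8 → I
T(19): 5·19+1=96≡18 → S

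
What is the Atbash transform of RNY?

IMB

R(17) → I(8)
N(13) → M(12)
Y(24) → B(1)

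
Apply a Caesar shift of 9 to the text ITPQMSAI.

I(8): 8+9=17 → R
T(19): 19+9=28≡2 → C
P(15): 15+9=24 → Y
Q(16): 16+9=25 → Z
M(12): 12+9=21 → V
S(18): 18+9=27≡1 → B
A(0): 0+9=9 → J
I(8): 8+9=17 → R

RCYZVBJR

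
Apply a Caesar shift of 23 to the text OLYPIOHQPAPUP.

LIVMFLENMXMRM

O(14): 14+23=37≡11 → L
L(11): 11+23=34≡8 → I
Y(24): 24+23=47≡21 → V
P(15): 15+23=38≡12 → M
I(8): 8+23=31≡5 → F
O(14): 14+23=37≡11 → L
H(7): 7+23=30≡4 → E
Q(16): 16+23=39≡13 → N
P(15): 15+23=38≡12 → M
A(0): 0+23=23 → X
P(15): 15+23=38≡12 → M
U(20): 20+23=43≡17 → R
P(15): 15+23=38≡12 → M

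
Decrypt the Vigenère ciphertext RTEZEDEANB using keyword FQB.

MDDUOCZKMW

Repeat the key across the ciphertext: FQBFQBFQBF
R(17)−F(5): 12 → M
T(19)−Q(16): 3 → D
E(4)−B(1): 3 → D
Z(25)−F(5): 20 → U
E(4)−Q(16): -12≡14 → O
D(3)−B(1): 2 → C
E(4)−F(5): -1≡25 → Z
A(0)−Q(16): -16≡10 → K
N(13)−B(1): 12 → M
B(1)−F(5): -4≡22 → W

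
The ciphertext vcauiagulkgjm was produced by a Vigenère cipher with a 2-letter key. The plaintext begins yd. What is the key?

Subtract each crib letter from the matching ciphertext letter (mod 26):
v(21)−y(24)=-3≡23 → x
c(2)−d(3)=-1≡25 → z

xz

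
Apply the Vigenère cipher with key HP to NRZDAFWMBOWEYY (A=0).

Repeat the key across the message: HPHPHPHPHPHPHP
N(13)+H(7): 20 → U
R(17)+P(15): 32≡6 → G
Z(25)+H(7): 32≡6 → G
D(3)+P(15): 18 → S
A(0)+H(7): 7 → H
F(5)+P(15): 20 → U
W(22)+H(7): 29≡3 → D
M(12)+P(15): 27≡1 → B
B(1)+H(7): 8 → I
O(14)+P(15): 29≡3 → D
W(22)+H(7): 29≡3 → D
E(4)+P(15): 19 → T
Y(24)+H(7): 31≡5 → F
Y(24)+P(15): 39≡13 → N

UGGSHUDBIDDTFN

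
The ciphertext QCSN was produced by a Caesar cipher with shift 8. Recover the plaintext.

IUKF

Q(16): 16−8=8 → I
C(2): 2−8=-6≡20 → U
S(18): 18−8=10 → K
N(13): 13−8=5 → F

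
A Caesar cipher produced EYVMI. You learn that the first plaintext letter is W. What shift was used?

8

From the crib: E(4)−W(22)=-18≡8, so the shift is 8.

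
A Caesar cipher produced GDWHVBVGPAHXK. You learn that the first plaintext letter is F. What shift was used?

1

From the crib: G(6)−F(5)=1, so the shift is 1.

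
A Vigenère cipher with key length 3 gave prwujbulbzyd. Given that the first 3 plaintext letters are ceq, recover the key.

Subtract each crib letter from the matching ciphertext letter (mod 26):
p(15)−c(2)=13 → n
r(17)−e(4)=13 → n
w(22)−q(16)=6 → g

nng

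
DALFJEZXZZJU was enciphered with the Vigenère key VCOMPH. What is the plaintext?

Repeat the key across the ciphertext: VCOMPHVCOMPH
D(3)−V(21): -18≡8 → I
A(0)−C(2): -2≡24 → Y
L(11)−O(14): -3≡23 → X
F(5)−M(12): -7≡19 → T
J(9)−P(15): -6≡20 → U
E(4)−H(7): -3≡23 → X
Z(25)−V(21): 4 → E
X(23)−C(2): 21 → V
Z(25)−O(14): 11 → L
Z(25)−M(12): 13 → N
J(9)−P(15): -6≡20 → U
U(20)−H(7): 13 → N

IYXTUXEVLNUN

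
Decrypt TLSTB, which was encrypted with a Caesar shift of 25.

UMTUC

T(19): 19−25=-6≡20 → U
L(11): 11−25=-14≡12 → M
S(18): 18−25=-7≡19 → T
T(19): 19−25=-6≡20 → U
B(1): 1−25=-24≡2 → C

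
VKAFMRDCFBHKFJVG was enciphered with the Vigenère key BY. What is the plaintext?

Repeat the key across the ciphertext: BYBYBYBYBYBYBYBY
V(21)−B(1): 20 → U
K(10)−Y(24): -14≡12 → M
A(0)−B(1): -1≡25 → Z
F(5)−Y(24): -19≡7 → H
M(12)−B(1): 11 → L
R(17)−Y(24): -7≡19 → T
D(3)−B(1): 2 → C
C(2)−Y(24): -22≡4 → E
F(5)−B(1): 4 → E
B(1)−Y(24): -23≡3 → D
H(7)−B(1): 6 → G
K(10)−Y(24): -14≡12 → M
F(5)−B(1): 4 → E
J(9)−Y(24): -15≡11 → L
V(21)−B(1): 20 → U
G(6)−Y(24): -18≡8 → I

UMZHLTCEEDGMELUI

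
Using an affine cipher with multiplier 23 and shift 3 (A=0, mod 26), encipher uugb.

u(20): 23·20+3=463≡21 → v
u(20): 23·20+3=463≡21 → v
g(6): 23·6+3=141≡11 → l
b(1): 23·1+3=26≡0 → a

vvla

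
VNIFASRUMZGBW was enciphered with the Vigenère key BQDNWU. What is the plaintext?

Repeat the key across the ciphertext: BQDNWUBQDNWUB
V(21)−B(1): 20 → U
N(13)−Q(16): -3≡23 → X
I(8)−D(3): 5 → F
F(5)−N(13): -8≡18 → S
A(0)−W(22): -22≡4 → E
S(18)−U(20): -2≡24 → Y
R(17)−B(1): 16 → Q
U(20)−Q(16): 4 → E
M(12)−D(3): 9 → J
Z(25)−N(13): 12 → M
G(6)−W(22): -16≡10 → K
B(1)−U(20): -19≡7 → H
W(22)−B(1): 21 → V

UXFSEYQEJMKHV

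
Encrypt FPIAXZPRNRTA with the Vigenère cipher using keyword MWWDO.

Repeat the key across the message: MWWDOMWWDOMW
F(5)+M(12): 17 → R
P(15)+W(22): 37≡11 → L
I(8)+W(22): 30≡4 → E
A(0)+D(3): 3 → D
X(23)+O(14): 37≡11 → L
Z(25)+M(12): 37≡11 → L
P(15)+W(22): 37≡11 → L
R(17)+W(22): 39≡13 → N
N(13)+D(3): 16 → Q
R(17)+O(14): 31≡5 → F
T(19)+M(12): 31≡5 → F
A(0)+W(22): 22 → W

RLEDLLLNQFFW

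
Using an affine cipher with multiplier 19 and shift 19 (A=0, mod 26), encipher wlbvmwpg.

w(22): 19·22+19=437≡21 → v
l(11): 19·11+19=228≡20 → u
b(1): 19·1+19=38≡12 → m
v(21): 19·21+19=418≡2 → c
m(12): 19·12+19=247≡13 → n
w(22): 19·22+19=437≡21 → v
p(15): 19·15+19=304≡18 → s
g(6): 19·6+19=133≡3 → d

vumcnvsd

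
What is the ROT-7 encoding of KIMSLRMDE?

K(10): 10+7=17 → R
I(8): 8+7=15 → P
M(12): 12+7=19 → T
S(18): 18+7=25 → Z
L(11): 11+7=18 → S
R(17): 17+7=24 → Y
M(12): 12+7=19 → T
D(3): 3+7=10 → K
E(4): 4+7=11 → L

RPTZSYTKL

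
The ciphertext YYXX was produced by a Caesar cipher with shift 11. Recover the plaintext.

Y(24): 24−11=13 → N
Y(24): 24−11=13 → N
X(23): 23−11=12 → M
X(23): 23−11=12 → M

NNMM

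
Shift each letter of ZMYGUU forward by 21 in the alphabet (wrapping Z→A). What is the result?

UHTBPP

Z(25): 25+21=46≡20 → U
M(12): 12+21=33≡7 → H
Y(24): 24+21=45≡19 → T
G(6): 6+21=27≡1 → B
U(20): 20+21=41≡15 → P
U(20): 20+21=41≡15 → P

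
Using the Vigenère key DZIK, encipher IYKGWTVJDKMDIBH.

LXSQZSDTGJUNLAP

Repeat the key across the message: DZIKDZIKDZIKDZI
I(8)+D(3): 11 → L
Y(24)+Z(25): 49≡23 → X
K(10)+I(8): 18 → S
G(6)+K(10): 16 → Q
W(22)+D(3): 25 → Z
T(19)+Z(25): 44≡18 → S
V(21)+I(8): 29≡3 → D
J(9)+K(10): 19 → T
D(3)+D(3): 6 → G
K(10)+Z(25): 35≡9 → J
M(12)+I(8): 20 → U
D(3)+K(10): 13 → N
I(8)+D(3): 11 → L
B(1)+Z(25): 26≡0 → A
H(7)+I(8): 15 → P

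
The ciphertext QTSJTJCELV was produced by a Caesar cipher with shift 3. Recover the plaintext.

Q(16): 16−3=13 → N
T(19): 19−3=16 → Q
S(18): 18−3=15 → P
J(9): 9−3=6 → G
T(19): 19−3=16 → Q
J(9): 9−3=6 → G
C(2): 2−3=-1≡25 → Z
E(4): 4−3=1 → B
L(11): 11−3=8 → I
V(21): 21−3=18 → S

NQPGQGZBIS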